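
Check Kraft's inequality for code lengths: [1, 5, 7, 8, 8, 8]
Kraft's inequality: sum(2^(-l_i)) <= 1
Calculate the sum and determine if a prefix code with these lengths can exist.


Sum = 2^(-1) + 2^(-5) + 2^(-7) + 2^(-8) + 2^(-8) + 2^(-8)
    = 0.5 + 0.03125 + 0.0078125 + 0.00390625 + 0.00390625 + 0.00390625
    = 141/256 = 0.55078125
Since 0.55078125 <= 1, Kraft's inequality IS satisfied.
A prefix code with these lengths CAN exist.

Kraft sum = 0.55078125. Satisfied.


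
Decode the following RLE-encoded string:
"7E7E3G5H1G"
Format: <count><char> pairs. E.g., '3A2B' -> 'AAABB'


Expanding each <count><char> pair:
  7E -> 'EEEEEEE'
  7E -> 'EEEEEEE'
  3G -> 'GGG'
  5H -> 'HHHHH'
  1G -> 'G'

Decoded = EEEEEEEEEEEEEEGGGHHHHHG


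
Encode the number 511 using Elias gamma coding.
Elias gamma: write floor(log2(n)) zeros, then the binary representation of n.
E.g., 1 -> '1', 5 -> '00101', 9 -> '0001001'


num_bits = floor(log2(511)) + 1 = 9
leading_zeros = num_bits - 1 = 8
binary(511) = 111111111

Elias gamma(511) = '00000000' + '111111111' = 00000000111111111 (17 bits)


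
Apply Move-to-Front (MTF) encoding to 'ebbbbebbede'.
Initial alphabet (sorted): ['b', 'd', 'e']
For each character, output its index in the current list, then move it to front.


MTF encoding:
'e': index 2 in ['b', 'd', 'e'] -> ['e', 'b', 'd']
'b': index 1 in ['e', 'b', 'd'] -> ['b', 'e', 'd']
'b': index 0 in ['b', 'e', 'd'] -> ['b', 'e', 'd']
'b': index 0 in ['b', 'e', 'd'] -> ['b', 'e', 'd']
'b': index 0 in ['b', 'e', 'd'] -> ['b', 'e', 'd']
'e': index 1 in ['b', 'e', 'd'] -> ['e', 'b', 'd']
'b': index 1 in ['e', 'b', 'd'] -> ['b', 'e', 'd']
'b': index 0 in ['b', 'e', 'd'] -> ['b', 'e', 'd']
'e': index 1 in ['b', 'e', 'd'] -> ['e', 'b', 'd']
'd': index 2 in ['e', 'b', 'd'] -> ['d', 'e', 'b']
'e': index 1 in ['d', 'e', 'b'] -> ['e', 'd', 'b']


Output: [2, 1, 0, 0, 0, 1, 1, 0, 1, 2, 1]


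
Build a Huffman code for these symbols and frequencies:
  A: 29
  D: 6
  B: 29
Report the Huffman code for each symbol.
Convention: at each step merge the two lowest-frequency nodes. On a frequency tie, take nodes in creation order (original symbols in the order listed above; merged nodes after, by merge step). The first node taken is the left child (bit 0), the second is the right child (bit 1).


Huffman tree construction:
Step 1: Merge D(6) + A(29) = 35
Step 2: Merge B(29) + (D+A)(35) = 64
Read each symbol's code off the tree from the root (left child = 0, right child = 1).

Codes:
  A: 11 (length 2)
  D: 10 (length 2)
  B: 0 (length 1)
Average code length: 99/64 = 1.5469 bits/symbol


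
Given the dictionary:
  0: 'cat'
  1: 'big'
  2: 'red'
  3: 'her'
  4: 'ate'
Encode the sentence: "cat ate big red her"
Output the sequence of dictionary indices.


Look up each word in the dictionary:
  'cat' -> 0
  'ate' -> 4
  'big' -> 1
  'red' -> 2
  'her' -> 3

Encoded: [0, 4, 1, 2, 3]


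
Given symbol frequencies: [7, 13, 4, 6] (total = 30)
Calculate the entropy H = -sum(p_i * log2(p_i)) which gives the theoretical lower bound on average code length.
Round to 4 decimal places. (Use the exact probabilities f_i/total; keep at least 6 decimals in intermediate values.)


Per-symbol terms -p_i * log2(p_i) with p_i = f_i/30:
  p = 7/30 = 0.233333: log2(p) = -2.099536, -p*log2(p) = 0.489892
  p = 13/30 = 0.433333: log2(p) = -1.206451, -p*log2(p) = 0.522795
  p = 4/30 = 0.133333: log2(p) = -2.906891, -p*log2(p) = 0.387585
  p = 6/30 = 0.200000: log2(p) = -2.321928, -p*log2(p) = 0.464386
H = 0.489892 + 0.522795 + 0.387585 + 0.464386 = 1.864658

H = 1.8647 bits/symbol


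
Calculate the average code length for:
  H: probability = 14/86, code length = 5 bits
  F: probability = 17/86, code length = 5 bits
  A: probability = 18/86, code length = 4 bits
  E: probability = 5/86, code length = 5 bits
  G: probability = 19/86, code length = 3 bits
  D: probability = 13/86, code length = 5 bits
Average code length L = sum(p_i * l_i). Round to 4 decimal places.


Weighted contributions p_i * l_i:
  H: (14/86) * 5 = 70/86
  F: (17/86) * 5 = 85/86
  A: (18/86) * 4 = 72/86
  E: (5/86) * 5 = 25/86
  G: (19/86) * 3 = 57/86
  D: (13/86) * 5 = 65/86
Sum = (70 + 85 + 72 + 25 + 57 + 65)/86 = 374/86

L = 374/86 = 4.3488 bits/symbol


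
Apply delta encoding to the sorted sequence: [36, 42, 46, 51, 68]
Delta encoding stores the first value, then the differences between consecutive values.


First value: 36
Deltas:
  42 - 36 = 6
  46 - 42 = 4
  51 - 46 = 5
  68 - 51 = 17


Delta encoded: [36, 6, 4, 5, 17]


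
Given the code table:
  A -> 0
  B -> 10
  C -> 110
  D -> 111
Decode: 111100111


Decoding:
111 -> D
10 -> B
0 -> A
111 -> D


Result: DBAD


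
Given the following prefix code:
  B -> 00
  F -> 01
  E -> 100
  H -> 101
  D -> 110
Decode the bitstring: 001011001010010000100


Decoding step by step:
Bits 00 -> B
Bits 101 -> H
Bits 100 -> E
Bits 101 -> H
Bits 00 -> B
Bits 100 -> E
Bits 00 -> B
Bits 100 -> E


Decoded message: BHEHBEBE


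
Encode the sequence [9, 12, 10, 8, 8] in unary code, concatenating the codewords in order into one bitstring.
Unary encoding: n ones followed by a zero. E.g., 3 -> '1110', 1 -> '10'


Encode each number as n ones followed by a terminating 0:
  9 -> 1111111110 (10 bits)
  12 -> 1111111111110 (13 bits)
  10 -> 11111111110 (11 bits)
  8 -> 111111110 (9 bits)
  8 -> 111111110 (9 bits)
Total length = 10 + 13 + 11 + 9 + 9 = 52 bits.

Unary([9, 12, 10, 8, 8]) = 1111111110111111111111011111111110111111110111111110 (52 bits)


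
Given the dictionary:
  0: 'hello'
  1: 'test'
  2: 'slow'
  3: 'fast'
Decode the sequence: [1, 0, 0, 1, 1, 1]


Look up each index in the dictionary:
  1 -> 'test'
  0 -> 'hello'
  0 -> 'hello'
  1 -> 'test'
  1 -> 'test'
  1 -> 'test'

Decoded: "test hello hello test test test"


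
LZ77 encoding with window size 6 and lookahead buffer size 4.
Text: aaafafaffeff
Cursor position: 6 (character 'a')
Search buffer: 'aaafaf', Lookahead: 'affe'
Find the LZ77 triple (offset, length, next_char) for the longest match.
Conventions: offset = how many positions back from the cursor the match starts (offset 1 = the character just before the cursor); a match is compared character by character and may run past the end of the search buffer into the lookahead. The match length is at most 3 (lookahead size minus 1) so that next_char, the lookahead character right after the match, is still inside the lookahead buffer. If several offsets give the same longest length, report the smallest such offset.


Try each offset into the search buffer:
  offset=1 (pos 5, char 'f'): match length 0
  offset=2 (pos 4, char 'a'): match length 2
  offset=3 (pos 3, char 'f'): match length 0
  offset=4 (pos 2, char 'a'): match length 2
  offset=5 (pos 1, char 'a'): match length 1
  offset=6 (pos 0, char 'a'): match length 1
Longest match has length 2, found at offsets 2, 4; take the smallest, offset 2.
next_char = character at position 6 + 2 = 8 -> 'f'

Best match: offset=2, length=2 (matching 'af' starting at position 4)
LZ77 triple: (2, 2, 'f')


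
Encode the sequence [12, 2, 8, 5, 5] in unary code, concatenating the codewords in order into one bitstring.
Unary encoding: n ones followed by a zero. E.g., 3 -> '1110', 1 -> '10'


Encode each number as n ones followed by a terminating 0:
  12 -> 1111111111110 (13 bits)
  2 -> 110 (3 bits)
  8 -> 111111110 (9 bits)
  5 -> 111110 (6 bits)
  5 -> 111110 (6 bits)
Total length = 13 + 3 + 9 + 6 + 6 = 37 bits.

Unary([12, 2, 8, 5, 5]) = 1111111111110110111111110111110111110 (37 bits)


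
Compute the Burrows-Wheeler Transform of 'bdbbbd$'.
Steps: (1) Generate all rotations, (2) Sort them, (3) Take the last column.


Rotations (sorted):
  0: $bdbbbd -> last char: d
  1: bbbd$bd -> last char: d
  2: bbd$bdb -> last char: b
  3: bd$bdbb -> last char: b
  4: bdbbbd$ -> last char: $
  5: d$bdbbb -> last char: b
  6: dbbbd$b -> last char: b


BWT = ddbb$bb


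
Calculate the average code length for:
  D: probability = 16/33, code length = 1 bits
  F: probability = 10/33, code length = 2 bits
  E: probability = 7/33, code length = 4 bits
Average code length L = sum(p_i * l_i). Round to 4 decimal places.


Weighted contributions p_i * l_i:
  D: (16/33) * 1 = 16/33
  F: (10/33) * 2 = 20/33
  E: (7/33) * 4 = 28/33
Sum = (16 + 20 + 28)/33 = 64/33

L = 64/33 = 1.9394 bits/symbol


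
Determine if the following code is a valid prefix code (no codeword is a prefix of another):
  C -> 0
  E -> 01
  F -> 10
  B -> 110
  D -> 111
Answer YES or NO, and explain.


Checking each pair (does one codeword prefix another?):
  C='0' vs E='01': prefix -- VIOLATION

NO -- this is NOT a valid prefix code. C (0) is a prefix of E (01).


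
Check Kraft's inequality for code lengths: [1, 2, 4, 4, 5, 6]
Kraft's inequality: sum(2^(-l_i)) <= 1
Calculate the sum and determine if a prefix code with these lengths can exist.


Sum = 2^(-1) + 2^(-2) + 2^(-4) + 2^(-4) + 2^(-5) + 2^(-6)
    = 0.5 + 0.25 + 0.0625 + 0.0625 + 0.03125 + 0.015625
    = 59/64 = 0.921875
Since 0.921875 <= 1, Kraft's inequality IS satisfied.
A prefix code with these lengths CAN exist.

Kraft sum = 0.921875. Satisfied.


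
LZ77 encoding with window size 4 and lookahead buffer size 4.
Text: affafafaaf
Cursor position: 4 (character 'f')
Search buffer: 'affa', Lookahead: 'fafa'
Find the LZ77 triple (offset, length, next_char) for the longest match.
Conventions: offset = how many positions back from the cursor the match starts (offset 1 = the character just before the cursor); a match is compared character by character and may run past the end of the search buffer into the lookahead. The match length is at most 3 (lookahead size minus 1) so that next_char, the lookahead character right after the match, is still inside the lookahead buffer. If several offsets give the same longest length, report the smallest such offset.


Try each offset into the search buffer:
  offset=1 (pos 3, char 'a'): match length 0
  offset=2 (pos 2, char 'f'): match length 3
  offset=3 (pos 1, char 'f'): match length 1
  offset=4 (pos 0, char 'a'): match length 0
Longest match has length 3 at offset 2.
next_char = character at position 4 + 3 = 7 -> 'a'

Best match: offset=2, length=3 (matching 'faf' starting at position 2)
LZ77 triple: (2, 3, 'a')


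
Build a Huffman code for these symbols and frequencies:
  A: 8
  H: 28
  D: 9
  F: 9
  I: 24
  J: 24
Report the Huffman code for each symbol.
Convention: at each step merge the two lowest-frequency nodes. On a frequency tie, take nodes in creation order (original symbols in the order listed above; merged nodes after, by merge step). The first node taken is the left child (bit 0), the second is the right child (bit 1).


Huffman tree construction:
Step 1: Merge A(8) + D(9) = 17
Step 2: Merge F(9) + (A+D)(17) = 26
Step 3: Merge I(24) + J(24) = 48
Step 4: Merge (F+(A+D))(26) + H(28) = 54
Step 5: Merge (I+J)(48) + ((F+(A+D))+H)(54) = 102
Read each symbol's code off the tree from the root (left child = 0, right child = 1).

Codes:
  A: 1010 (length 4)
  H: 11 (length 2)
  D: 1011 (length 4)
  F: 100 (length 3)
  I: 00 (length 2)
  J: 01 (length 2)
Average code length: 247/102 = 2.4216 bits/symbol


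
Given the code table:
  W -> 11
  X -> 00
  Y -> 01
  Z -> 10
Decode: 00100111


Decoding:
00 -> X
10 -> Z
01 -> Y
11 -> W


Result: XZYW


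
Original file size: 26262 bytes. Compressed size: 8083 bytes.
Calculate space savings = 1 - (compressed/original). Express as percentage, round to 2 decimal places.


ratio = compressed/original = 8083/26262 = 0.307783
savings = 1 - ratio = 1 - 0.307783 = 0.692217
as a percentage: 0.692217 * 100 = 69.22%

Space savings = 1 - 8083/26262 = 69.22%


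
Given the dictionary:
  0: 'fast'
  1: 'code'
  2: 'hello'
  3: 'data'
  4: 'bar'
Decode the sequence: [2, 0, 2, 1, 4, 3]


Look up each index in the dictionary:
  2 -> 'hello'
  0 -> 'fast'
  2 -> 'hello'
  1 -> 'code'
  4 -> 'bar'
  3 -> 'data'

Decoded: "hello fast hello code bar data"


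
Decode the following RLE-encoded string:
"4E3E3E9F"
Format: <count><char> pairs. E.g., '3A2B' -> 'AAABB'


Expanding each <count><char> pair:
  4E -> 'EEEE'
  3E -> 'EEE'
  3E -> 'EEE'
  9F -> 'FFFFFFFFF'

Decoded = EEEEEEEEEEFFFFFFFFF


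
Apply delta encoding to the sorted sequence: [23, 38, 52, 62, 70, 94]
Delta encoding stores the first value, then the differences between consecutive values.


First value: 23
Deltas:
  38 - 23 = 15
  52 - 38 = 14
  62 - 52 = 10
  70 - 62 = 8
  94 - 70 = 24


Delta encoded: [23, 15, 14, 10, 8, 24]


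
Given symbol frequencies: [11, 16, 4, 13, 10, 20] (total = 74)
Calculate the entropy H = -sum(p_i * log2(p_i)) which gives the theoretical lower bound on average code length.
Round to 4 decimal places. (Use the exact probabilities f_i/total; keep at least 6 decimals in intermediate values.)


Per-symbol terms -p_i * log2(p_i) with p_i = f_i/74:
  p = 11/74 = 0.148649: log2(p) = -2.750022, -p*log2(p) = 0.408787
  p = 16/74 = 0.216216: log2(p) = -2.209453, -p*log2(p) = 0.477720
  p = 4/74 = 0.054054: log2(p) = -4.209453, -p*log2(p) = 0.227538
  p = 13/74 = 0.175676: log2(p) = -2.509014, -p*log2(p) = 0.440773
  p = 10/74 = 0.135135: log2(p) = -2.887525, -p*log2(p) = 0.390206
  p = 20/74 = 0.270270: log2(p) = -1.887525, -p*log2(p) = 0.510142
H = 0.408787 + 0.477720 + 0.227538 + 0.440773 + 0.390206 + 0.510142 = 2.455166

H = 2.4552 bits/symbol


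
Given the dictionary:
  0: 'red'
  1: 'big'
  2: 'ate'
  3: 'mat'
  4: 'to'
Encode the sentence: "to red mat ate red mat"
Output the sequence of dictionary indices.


Look up each word in the dictionary:
  'to' -> 4
  'red' -> 0
  'mat' -> 3
  'ate' -> 2
  'red' -> 0
  'mat' -> 3

Encoded: [4, 0, 3, 2, 0, 3]


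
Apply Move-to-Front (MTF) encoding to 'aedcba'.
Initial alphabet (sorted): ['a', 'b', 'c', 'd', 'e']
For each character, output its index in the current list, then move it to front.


MTF encoding:
'a': index 0 in ['a', 'b', 'c', 'd', 'e'] -> ['a', 'b', 'c', 'd', 'e']
'e': index 4 in ['a', 'b', 'c', 'd', 'e'] -> ['e', 'a', 'b', 'c', 'd']
'd': index 4 in ['e', 'a', 'b', 'c', 'd'] -> ['d', 'e', 'a', 'b', 'c']
'c': index 4 in ['d', 'e', 'a', 'b', 'c'] -> ['c', 'd', 'e', 'a', 'b']
'b': index 4 in ['c', 'd', 'e', 'a', 'b'] -> ['b', 'c', 'd', 'e', 'a']
'a': index 4 in ['b', 'c', 'd', 'e', 'a'] -> ['a', 'b', 'c', 'd', 'e']


Output: [0, 4, 4, 4, 4, 4]


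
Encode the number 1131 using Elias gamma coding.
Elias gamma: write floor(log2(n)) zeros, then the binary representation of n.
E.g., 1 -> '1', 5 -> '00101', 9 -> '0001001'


num_bits = floor(log2(1131)) + 1 = 11
leading_zeros = num_bits - 1 = 10
binary(1131) = 10001101011

Elias gamma(1131) = '0000000000' + '10001101011' = 000000000010001101011 (21 bits)


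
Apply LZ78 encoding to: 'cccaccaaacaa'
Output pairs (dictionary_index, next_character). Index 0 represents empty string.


LZ78 encoding steps:
Dictionary: {0: ''}
Step 1: w='' (idx 0), next='c' -> output (0, 'c'), add 'c' as idx 1
Step 2: w='c' (idx 1), next='c' -> output (1, 'c'), add 'cc' as idx 2
Step 3: w='' (idx 0), next='a' -> output (0, 'a'), add 'a' as idx 3
Step 4: w='cc' (idx 2), next='a' -> output (2, 'a'), add 'cca' as idx 4
Step 5: w='a' (idx 3), next='a' -> output (3, 'a'), add 'aa' as idx 5
Step 6: w='c' (idx 1), next='a' -> output (1, 'a'), add 'ca' as idx 6
Step 7: w='a' (idx 3), end of input -> output (3, '')


Encoded: [(0, 'c'), (1, 'c'), (0, 'a'), (2, 'a'), (3, 'a'), (1, 'a'), (3, '')]


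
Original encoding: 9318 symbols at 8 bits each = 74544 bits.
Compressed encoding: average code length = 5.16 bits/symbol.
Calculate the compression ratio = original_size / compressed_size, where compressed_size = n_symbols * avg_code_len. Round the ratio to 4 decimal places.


original_size = n_symbols * orig_bits = 9318 * 8 = 74544 bits
compressed_size = n_symbols * avg_code_len = 9318 * 5.16 = 48080.88 bits
ratio = original_size / compressed_size = 74544 / 48080.88 = 1.5504

Compression ratio = 1.5504


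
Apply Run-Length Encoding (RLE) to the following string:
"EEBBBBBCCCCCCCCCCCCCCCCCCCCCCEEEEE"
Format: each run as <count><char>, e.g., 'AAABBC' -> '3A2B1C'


Scanning runs left to right:
  i=0: run of 'E' x 2 -> '2E'
  i=2: run of 'B' x 5 -> '5B'
  i=7: run of 'C' x 22 -> '22C'
  i=29: run of 'E' x 5 -> '5E'

RLE = 2E5B22C5E


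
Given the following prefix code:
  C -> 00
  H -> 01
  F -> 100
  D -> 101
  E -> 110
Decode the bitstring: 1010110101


Decoding step by step:
Bits 101 -> D
Bits 01 -> H
Bits 101 -> D
Bits 01 -> H


Decoded message: DHDH


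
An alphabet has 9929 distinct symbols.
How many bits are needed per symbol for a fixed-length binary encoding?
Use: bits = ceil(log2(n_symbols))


log2(9929) = 13.2774
Bracket: 2^13 = 8192 < 9929 <= 2^14 = 16384
So ceil(log2(9929)) = 14

bits = ceil(log2(9929)) = ceil(13.2774) = 14 bits


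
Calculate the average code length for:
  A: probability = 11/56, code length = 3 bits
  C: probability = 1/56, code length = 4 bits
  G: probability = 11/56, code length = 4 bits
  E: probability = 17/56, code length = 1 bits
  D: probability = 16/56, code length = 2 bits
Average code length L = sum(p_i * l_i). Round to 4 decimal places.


Weighted contributions p_i * l_i:
  A: (11/56) * 3 = 33/56
  C: (1/56) * 4 = 4/56
  G: (11/56) * 4 = 44/56
  E: (17/56) * 1 = 17/56
  D: (16/56) * 2 = 32/56
Sum = (33 + 4 + 44 + 17 + 32)/56 = 130/56

L = 130/56 = 2.3214 bits/symbol


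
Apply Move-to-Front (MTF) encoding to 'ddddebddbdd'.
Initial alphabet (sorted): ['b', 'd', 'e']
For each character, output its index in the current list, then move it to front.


MTF encoding:
'd': index 1 in ['b', 'd', 'e'] -> ['d', 'b', 'e']
'd': index 0 in ['d', 'b', 'e'] -> ['d', 'b', 'e']
'd': index 0 in ['d', 'b', 'e'] -> ['d', 'b', 'e']
'd': index 0 in ['d', 'b', 'e'] -> ['d', 'b', 'e']
'e': index 2 in ['d', 'b', 'e'] -> ['e', 'd', 'b']
'b': index 2 in ['e', 'd', 'b'] -> ['b', 'e', 'd']
'd': index 2 in ['b', 'e', 'd'] -> ['d', 'b', 'e']
'd': index 0 in ['d', 'b', 'e'] -> ['d', 'b', 'e']
'b': index 1 in ['d', 'b', 'e'] -> ['b', 'd', 'e']
'd': index 1 in ['b', 'd', 'e'] -> ['d', 'b', 'e']
'd': index 0 in ['d', 'b', 'e'] -> ['d', 'b', 'e']


Output: [1, 0, 0, 0, 2, 2, 2, 0, 1, 1, 0]


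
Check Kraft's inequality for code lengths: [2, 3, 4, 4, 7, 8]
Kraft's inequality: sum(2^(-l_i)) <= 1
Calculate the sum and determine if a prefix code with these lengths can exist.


Sum = 2^(-2) + 2^(-3) + 2^(-4) + 2^(-4) + 2^(-7) + 2^(-8)
    = 0.25 + 0.125 + 0.0625 + 0.0625 + 0.0078125 + 0.00390625
    = 131/256 = 0.51171875
Since 0.51171875 <= 1, Kraft's inequality IS satisfied.
A prefix code with these lengths CAN exist.

Kraft sum = 0.51171875. Satisfied.


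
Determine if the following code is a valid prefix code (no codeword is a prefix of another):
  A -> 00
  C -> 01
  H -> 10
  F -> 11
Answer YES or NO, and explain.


Checking each pair (does one codeword prefix another?):
  A='00' vs C='01': no prefix
  A='00' vs H='10': no prefix
  A='00' vs F='11': no prefix
  C='01' vs A='00': no prefix
  C='01' vs H='10': no prefix
  C='01' vs F='11': no prefix
  H='10' vs A='00': no prefix
  H='10' vs C='01': no prefix
  H='10' vs F='11': no prefix
  F='11' vs A='00': no prefix
  F='11' vs C='01': no prefix
  F='11' vs H='10': no prefix
No violation found over all pairs.

YES -- this is a valid prefix code. No codeword is a prefix of any other codeword.


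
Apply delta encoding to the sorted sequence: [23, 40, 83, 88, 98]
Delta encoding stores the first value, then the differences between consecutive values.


First value: 23
Deltas:
  40 - 23 = 17
  83 - 40 = 43
  88 - 83 = 5
  98 - 88 = 10


Delta encoded: [23, 17, 43, 5, 10]


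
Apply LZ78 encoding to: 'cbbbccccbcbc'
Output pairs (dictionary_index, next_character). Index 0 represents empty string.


LZ78 encoding steps:
Dictionary: {0: ''}
Step 1: w='' (idx 0), next='c' -> output (0, 'c'), add 'c' as idx 1
Step 2: w='' (idx 0), next='b' -> output (0, 'b'), add 'b' as idx 2
Step 3: w='b' (idx 2), next='b' -> output (2, 'b'), add 'bb' as idx 3
Step 4: w='c' (idx 1), next='c' -> output (1, 'c'), add 'cc' as idx 4
Step 5: w='cc' (idx 4), next='b' -> output (4, 'b'), add 'ccb' as idx 5
Step 6: w='c' (idx 1), next='b' -> output (1, 'b'), add 'cb' as idx 6
Step 7: w='c' (idx 1), end of input -> output (1, '')


Encoded: [(0, 'c'), (0, 'b'), (2, 'b'), (1, 'c'), (4, 'b'), (1, 'b'), (1, '')]


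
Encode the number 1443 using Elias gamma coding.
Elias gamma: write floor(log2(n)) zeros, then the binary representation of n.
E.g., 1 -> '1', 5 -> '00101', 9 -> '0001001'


num_bits = floor(log2(1443)) + 1 = 11
leading_zeros = num_bits - 1 = 10
binary(1443) = 10110100011

Elias gamma(1443) = '0000000000' + '10110100011' = 000000000010110100011 (21 bits)


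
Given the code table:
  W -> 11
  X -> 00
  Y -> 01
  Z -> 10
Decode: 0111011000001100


Decoding:
01 -> Y
11 -> W
01 -> Y
10 -> Z
00 -> X
00 -> X
11 -> W
00 -> X


Result: YWYZXXWX


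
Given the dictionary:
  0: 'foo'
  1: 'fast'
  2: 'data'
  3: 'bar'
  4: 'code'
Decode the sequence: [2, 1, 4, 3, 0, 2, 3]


Look up each index in the dictionary:
  2 -> 'data'
  1 -> 'fast'
  4 -> 'code'
  3 -> 'bar'
  0 -> 'foo'
  2 -> 'data'
  3 -> 'bar'

Decoded: "data fast code bar foo data bar"


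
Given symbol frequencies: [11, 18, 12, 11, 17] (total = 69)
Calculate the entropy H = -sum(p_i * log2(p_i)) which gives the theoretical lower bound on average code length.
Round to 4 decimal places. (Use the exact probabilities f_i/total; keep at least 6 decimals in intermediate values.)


Per-symbol terms -p_i * log2(p_i) with p_i = f_i/69:
  p = 11/69 = 0.159420: log2(p) = -2.649093, -p*log2(p) = 0.422319
  p = 18/69 = 0.260870: log2(p) = -1.938599, -p*log2(p) = 0.505722
  p = 12/69 = 0.173913: log2(p) = -2.523562, -p*log2(p) = 0.438880
  p = 11/69 = 0.159420: log2(p) = -2.649093, -p*log2(p) = 0.422319
  p = 17/69 = 0.246377: log2(p) = -2.021062, -p*log2(p) = 0.497943
H = 0.422319 + 0.505722 + 0.438880 + 0.422319 + 0.497943 = 2.287183

H = 2.2872 bits/symbol


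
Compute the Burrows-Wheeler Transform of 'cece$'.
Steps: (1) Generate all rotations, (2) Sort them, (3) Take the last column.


Rotations (sorted):
  0: $cece -> last char: e
  1: ce$ce -> last char: e
  2: cece$ -> last char: $
  3: e$cec -> last char: c
  4: ece$c -> last char: c


BWT = ee$cc


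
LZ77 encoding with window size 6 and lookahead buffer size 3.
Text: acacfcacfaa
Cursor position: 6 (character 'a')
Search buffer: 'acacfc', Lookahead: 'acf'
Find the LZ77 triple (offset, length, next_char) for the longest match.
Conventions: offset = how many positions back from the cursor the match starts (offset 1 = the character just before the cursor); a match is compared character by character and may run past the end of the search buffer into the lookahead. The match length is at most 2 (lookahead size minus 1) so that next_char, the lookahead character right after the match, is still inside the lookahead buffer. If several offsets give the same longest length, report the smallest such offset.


Try each offset into the search buffer:
  offset=1 (pos 5, char 'c'): match length 0
  offset=2 (pos 4, char 'f'): match length 0
  offset=3 (pos 3, char 'c'): match length 0
  offset=4 (pos 2, char 'a'): match length 2
  offset=5 (pos 1, char 'c'): match length 0
  offset=6 (pos 0, char 'a'): match length 2
Longest match has length 2, found at offsets 4, 6; take the smallest, offset 4.
next_char = character at position 6 + 2 = 8 -> 'f'

Best match: offset=4, length=2 (matching 'ac' starting at position 2)
LZ77 triple: (4, 2, 'f')


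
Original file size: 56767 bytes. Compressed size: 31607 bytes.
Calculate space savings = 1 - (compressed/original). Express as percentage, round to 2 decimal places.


ratio = compressed/original = 31607/56767 = 0.556785
savings = 1 - ratio = 1 - 0.556785 = 0.443215
as a percentage: 0.443215 * 100 = 44.32%

Space savings = 1 - 31607/56767 = 44.32%


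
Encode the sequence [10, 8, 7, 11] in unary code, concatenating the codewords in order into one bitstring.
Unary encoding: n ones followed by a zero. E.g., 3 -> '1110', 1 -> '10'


Encode each number as n ones followed by a terminating 0:
  10 -> 11111111110 (11 bits)
  8 -> 111111110 (9 bits)
  7 -> 11111110 (8 bits)
  11 -> 111111111110 (12 bits)
Total length = 11 + 9 + 8 + 12 = 40 bits.

Unary([10, 8, 7, 11]) = 1111111111011111111011111110111111111110 (40 bits)


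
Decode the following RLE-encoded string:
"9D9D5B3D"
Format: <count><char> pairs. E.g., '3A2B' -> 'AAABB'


Expanding each <count><char> pair:
  9D -> 'DDDDDDDDD'
  9D -> 'DDDDDDDDD'
  5B -> 'BBBBB'
  3D -> 'DDD'

Decoded = DDDDDDDDDDDDDDDDDDBBBBBDDD


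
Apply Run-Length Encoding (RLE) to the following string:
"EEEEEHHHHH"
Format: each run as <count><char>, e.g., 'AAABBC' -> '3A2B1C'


Scanning runs left to right:
  i=0: run of 'E' x 5 -> '5E'
  i=5: run of 'H' x 5 -> '5H'

RLE = 5E5H


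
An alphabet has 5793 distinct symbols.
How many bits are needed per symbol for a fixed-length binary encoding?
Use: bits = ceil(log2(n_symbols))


log2(5793) = 12.5001
Bracket: 2^12 = 4096 < 5793 <= 2^13 = 8192
So ceil(log2(5793)) = 13

bits = ceil(log2(5793)) = ceil(12.5001) = 13 bits


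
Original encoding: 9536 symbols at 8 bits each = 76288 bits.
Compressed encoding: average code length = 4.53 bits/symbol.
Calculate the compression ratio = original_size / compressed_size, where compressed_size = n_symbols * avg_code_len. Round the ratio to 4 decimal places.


original_size = n_symbols * orig_bits = 9536 * 8 = 76288 bits
compressed_size = n_symbols * avg_code_len = 9536 * 4.53 = 43198.08 bits
ratio = original_size / compressed_size = 76288 / 43198.08 = 1.766

Compression ratio = 1.766


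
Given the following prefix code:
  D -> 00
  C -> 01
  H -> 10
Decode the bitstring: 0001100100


Decoding step by step:
Bits 00 -> D
Bits 01 -> C
Bits 10 -> H
Bits 01 -> C
Bits 00 -> D


Decoded message: DCHCD


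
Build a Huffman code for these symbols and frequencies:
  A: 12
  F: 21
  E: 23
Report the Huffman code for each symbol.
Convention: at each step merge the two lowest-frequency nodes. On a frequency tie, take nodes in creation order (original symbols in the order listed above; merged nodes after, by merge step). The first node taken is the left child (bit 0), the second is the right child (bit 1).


Huffman tree construction:
Step 1: Merge A(12) + F(21) = 33
Step 2: Merge E(23) + (A+F)(33) = 56
Read each symbol's code off the tree from the root (left child = 0, right child = 1).

Codes:
  A: 10 (length 2)
  F: 11 (length 2)
  E: 0 (length 1)
Average code length: 89/56 = 1.5893 bits/symbol


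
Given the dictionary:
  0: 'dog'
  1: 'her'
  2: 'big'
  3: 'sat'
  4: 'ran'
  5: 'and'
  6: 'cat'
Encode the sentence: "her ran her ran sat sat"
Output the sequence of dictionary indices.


Look up each word in the dictionary:
  'her' -> 1
  'ran' -> 4
  'her' -> 1
  'ran' -> 4
  'sat' -> 3
  'sat' -> 3

Encoded: [1, 4, 1, 4, 3, 3]


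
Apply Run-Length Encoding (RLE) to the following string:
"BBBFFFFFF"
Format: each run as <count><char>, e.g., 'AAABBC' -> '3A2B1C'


Scanning runs left to right:
  i=0: run of 'B' x 3 -> '3B'
  i=3: run of 'F' x 6 -> '6F'

RLE = 3B6F


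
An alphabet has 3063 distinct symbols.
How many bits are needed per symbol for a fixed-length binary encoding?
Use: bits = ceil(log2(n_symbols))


log2(3063) = 11.5807
Bracket: 2^11 = 2048 < 3063 <= 2^12 = 4096
So ceil(log2(3063)) = 12

bits = ceil(log2(3063)) = ceil(11.5807) = 12 bits


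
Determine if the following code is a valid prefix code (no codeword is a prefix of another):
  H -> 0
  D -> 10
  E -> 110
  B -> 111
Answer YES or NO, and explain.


Checking each pair (does one codeword prefix another?):
  H='0' vs D='10': no prefix
  H='0' vs E='110': no prefix
  H='0' vs B='111': no prefix
  D='10' vs H='0': no prefix
  D='10' vs E='110': no prefix
  D='10' vs B='111': no prefix
  E='110' vs H='0': no prefix
  E='110' vs D='10': no prefix
  E='110' vs B='111': no prefix
  B='111' vs H='0': no prefix
  B='111' vs D='10': no prefix
  B='111' vs E='110': no prefix
No violation found over all pairs.

YES -- this is a valid prefix code. No codeword is a prefix of any other codeword.


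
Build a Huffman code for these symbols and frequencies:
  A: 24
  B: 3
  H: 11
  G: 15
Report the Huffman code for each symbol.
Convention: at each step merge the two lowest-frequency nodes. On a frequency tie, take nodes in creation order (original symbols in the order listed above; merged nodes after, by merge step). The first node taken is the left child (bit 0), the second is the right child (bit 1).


Huffman tree construction:
Step 1: Merge B(3) + H(11) = 14
Step 2: Merge (B+H)(14) + G(15) = 29
Step 3: Merge A(24) + ((B+H)+G)(29) = 53
Read each symbol's code off the tree from the root (left child = 0, right child = 1).

Codes:
  A: 0 (length 1)
  B: 100 (length 3)
  H: 101 (length 3)
  G: 11 (length 2)
Average code length: 96/53 = 1.8113 bits/symbol


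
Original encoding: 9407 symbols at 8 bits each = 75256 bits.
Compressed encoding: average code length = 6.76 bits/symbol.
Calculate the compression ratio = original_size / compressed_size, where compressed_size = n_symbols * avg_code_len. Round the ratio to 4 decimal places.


original_size = n_symbols * orig_bits = 9407 * 8 = 75256 bits
compressed_size = n_symbols * avg_code_len = 9407 * 6.76 = 63591.32 bits
ratio = original_size / compressed_size = 75256 / 63591.32 = 1.1834

Compression ratio = 1.1834


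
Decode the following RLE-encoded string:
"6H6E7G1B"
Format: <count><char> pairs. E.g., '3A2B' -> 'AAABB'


Expanding each <count><char> pair:
  6H -> 'HHHHHH'
  6E -> 'EEEEEE'
  7G -> 'GGGGGGG'
  1B -> 'B'

Decoded = HHHHHHEEEEEEGGGGGGGB


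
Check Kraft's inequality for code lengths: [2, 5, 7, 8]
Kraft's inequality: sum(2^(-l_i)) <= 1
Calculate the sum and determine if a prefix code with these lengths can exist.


Sum = 2^(-2) + 2^(-5) + 2^(-7) + 2^(-8)
    = 0.25 + 0.03125 + 0.0078125 + 0.00390625
    = 75/256 = 0.29296875
Since 0.29296875 <= 1, Kraft's inequality IS satisfied.
A prefix code with these lengths CAN exist.

Kraft sum = 0.29296875. Satisfied.


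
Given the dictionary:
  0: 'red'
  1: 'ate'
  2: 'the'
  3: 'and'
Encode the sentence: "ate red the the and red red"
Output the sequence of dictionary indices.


Look up each word in the dictionary:
  'ate' -> 1
  'red' -> 0
  'the' -> 2
  'the' -> 2
  'and' -> 3
  'red' -> 0
  'red' -> 0

Encoded: [1, 0, 2, 2, 3, 0, 0]


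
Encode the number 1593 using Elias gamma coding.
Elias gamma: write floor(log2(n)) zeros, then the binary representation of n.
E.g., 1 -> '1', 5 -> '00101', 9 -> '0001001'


num_bits = floor(log2(1593)) + 1 = 11
leading_zeros = num_bits - 1 = 10
binary(1593) = 11000111001

Elias gamma(1593) = '0000000000' + '11000111001' = 000000000011000111001 (21 bits)


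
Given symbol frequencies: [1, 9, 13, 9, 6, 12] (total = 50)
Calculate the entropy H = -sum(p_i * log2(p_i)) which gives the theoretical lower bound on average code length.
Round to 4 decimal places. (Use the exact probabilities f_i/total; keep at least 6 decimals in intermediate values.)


Per-symbol terms -p_i * log2(p_i) with p_i = f_i/50:
  p = 1/50 = 0.020000: log2(p) = -5.643856, -p*log2(p) = 0.112877
  p = 9/50 = 0.180000: log2(p) = -2.473931, -p*log2(p) = 0.445308
  p = 13/50 = 0.260000: log2(p) = -1.943416, -p*log2(p) = 0.505288
  p = 9/50 = 0.180000: log2(p) = -2.473931, -p*log2(p) = 0.445308
  p = 6/50 = 0.120000: log2(p) = -3.058894, -p*log2(p) = 0.367067
  p = 12/50 = 0.240000: log2(p) = -2.058894, -p*log2(p) = 0.494134
H = 0.112877 + 0.445308 + 0.505288 + 0.445308 + 0.367067 + 0.494134 = 2.369982

H = 2.37 bits/symbol


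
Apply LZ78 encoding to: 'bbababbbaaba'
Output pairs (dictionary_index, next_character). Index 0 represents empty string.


LZ78 encoding steps:
Dictionary: {0: ''}
Step 1: w='' (idx 0), next='b' -> output (0, 'b'), add 'b' as idx 1
Step 2: w='b' (idx 1), next='a' -> output (1, 'a'), add 'ba' as idx 2
Step 3: w='ba' (idx 2), next='b' -> output (2, 'b'), add 'bab' as idx 3
Step 4: w='b' (idx 1), next='b' -> output (1, 'b'), add 'bb' as idx 4
Step 5: w='' (idx 0), next='a' -> output (0, 'a'), add 'a' as idx 5
Step 6: w='a' (idx 5), next='b' -> output (5, 'b'), add 'ab' as idx 6
Step 7: w='a' (idx 5), end of input -> output (5, '')


Encoded: [(0, 'b'), (1, 'a'), (2, 'b'), (1, 'b'), (0, 'a'), (5, 'b'), (5, '')]


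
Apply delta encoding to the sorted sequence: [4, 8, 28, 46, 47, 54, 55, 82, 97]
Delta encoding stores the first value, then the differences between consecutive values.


First value: 4
Deltas:
  8 - 4 = 4
  28 - 8 = 20
  46 - 28 = 18
  47 - 46 = 1
  54 - 47 = 7
  55 - 54 = 1
  82 - 55 = 27
  97 - 82 = 15


Delta encoded: [4, 4, 20, 18, 1, 7, 1, 27, 15]


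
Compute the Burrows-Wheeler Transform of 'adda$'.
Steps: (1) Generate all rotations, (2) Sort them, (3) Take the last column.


Rotations (sorted):
  0: $adda -> last char: a
  1: a$add -> last char: d
  2: adda$ -> last char: $
  3: da$ad -> last char: d
  4: dda$a -> last char: a


BWT = ad$da


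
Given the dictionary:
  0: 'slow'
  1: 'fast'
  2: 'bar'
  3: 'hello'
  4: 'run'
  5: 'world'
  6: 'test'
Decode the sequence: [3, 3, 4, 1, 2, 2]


Look up each index in the dictionary:
  3 -> 'hello'
  3 -> 'hello'
  4 -> 'run'
  1 -> 'fast'
  2 -> 'bar'
  2 -> 'bar'

Decoded: "hello hello run fast bar bar"


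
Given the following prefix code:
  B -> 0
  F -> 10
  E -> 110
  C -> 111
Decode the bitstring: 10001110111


Decoding step by step:
Bits 10 -> F
Bits 0 -> B
Bits 0 -> B
Bits 111 -> C
Bits 0 -> B
Bits 111 -> C


Decoded message: FBBCBC


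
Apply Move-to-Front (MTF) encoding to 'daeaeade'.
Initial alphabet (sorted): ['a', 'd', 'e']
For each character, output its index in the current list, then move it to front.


MTF encoding:
'd': index 1 in ['a', 'd', 'e'] -> ['d', 'a', 'e']
'a': index 1 in ['d', 'a', 'e'] -> ['a', 'd', 'e']
'e': index 2 in ['a', 'd', 'e'] -> ['e', 'a', 'd']
'a': index 1 in ['e', 'a', 'd'] -> ['a', 'e', 'd']
'e': index 1 in ['a', 'e', 'd'] -> ['e', 'a', 'd']
'a': index 1 in ['e', 'a', 'd'] -> ['a', 'e', 'd']
'd': index 2 in ['a', 'e', 'd'] -> ['d', 'a', 'e']
'e': index 2 in ['d', 'a', 'e'] -> ['e', 'd', 'a']


Output: [1, 1, 2, 1, 1, 1, 2, 2]


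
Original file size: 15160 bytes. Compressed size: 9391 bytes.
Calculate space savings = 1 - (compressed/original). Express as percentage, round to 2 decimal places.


ratio = compressed/original = 9391/15160 = 0.619459
savings = 1 - ratio = 1 - 0.619459 = 0.380541
as a percentage: 0.380541 * 100 = 38.05%

Space savings = 1 - 9391/15160 = 38.05%


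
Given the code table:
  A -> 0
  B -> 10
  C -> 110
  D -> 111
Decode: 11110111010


Decoding:
111 -> D
10 -> B
111 -> D
0 -> A
10 -> B


Result: DBDAB


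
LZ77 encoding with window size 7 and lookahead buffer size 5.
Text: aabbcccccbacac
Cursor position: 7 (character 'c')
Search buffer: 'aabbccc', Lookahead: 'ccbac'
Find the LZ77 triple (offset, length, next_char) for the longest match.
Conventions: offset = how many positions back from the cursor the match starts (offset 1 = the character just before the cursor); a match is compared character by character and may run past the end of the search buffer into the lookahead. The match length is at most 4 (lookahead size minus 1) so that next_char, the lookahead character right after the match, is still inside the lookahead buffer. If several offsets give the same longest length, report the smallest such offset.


Try each offset into the search buffer:
  offset=1 (pos 6, char 'c'): match length 2
  offset=2 (pos 5, char 'c'): match length 2
  offset=3 (pos 4, char 'c'): match length 2
  offset=4 (pos 3, char 'b'): match length 0
  offset=5 (pos 2, char 'b'): match length 0
  offset=6 (pos 1, char 'a'): match length 0
  offset=7 (pos 0, char 'a'): match length 0
Longest match has length 2, found at offsets 1, 2, 3; take the smallest, offset 1.
next_char = character at position 7 + 2 = 9 -> 'b'

Best match: offset=1, length=2 (matching 'cc' starting at position 6)
LZ77 triple: (1, 2, 'b')


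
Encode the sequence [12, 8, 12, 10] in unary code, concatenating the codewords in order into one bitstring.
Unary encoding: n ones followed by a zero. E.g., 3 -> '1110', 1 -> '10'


Encode each number as n ones followed by a terminating 0:
  12 -> 1111111111110 (13 bits)
  8 -> 111111110 (9 bits)
  12 -> 1111111111110 (13 bits)
  10 -> 11111111110 (11 bits)
Total length = 13 + 9 + 13 + 11 = 46 bits.

Unary([12, 8, 12, 10]) = 1111111111110111111110111111111111011111111110 (46 bits)


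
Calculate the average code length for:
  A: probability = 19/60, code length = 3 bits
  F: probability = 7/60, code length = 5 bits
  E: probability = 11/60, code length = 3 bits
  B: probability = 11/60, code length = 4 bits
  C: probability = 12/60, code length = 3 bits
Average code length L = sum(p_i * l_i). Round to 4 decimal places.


Weighted contributions p_i * l_i:
  A: (19/60) * 3 = 57/60
  F: (7/60) * 5 = 35/60
  E: (11/60) * 3 = 33/60
  B: (11/60) * 4 = 44/60
  C: (12/60) * 3 = 36/60
Sum = (57 + 35 + 33 + 44 + 36)/60 = 205/60

L = 205/60 = 3.4167 bits/symbol


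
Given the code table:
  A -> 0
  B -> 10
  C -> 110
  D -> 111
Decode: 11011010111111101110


Decoding:
110 -> C
110 -> C
10 -> B
111 -> D
111 -> D
10 -> B
111 -> D
0 -> A


Result: CCBDDBDA


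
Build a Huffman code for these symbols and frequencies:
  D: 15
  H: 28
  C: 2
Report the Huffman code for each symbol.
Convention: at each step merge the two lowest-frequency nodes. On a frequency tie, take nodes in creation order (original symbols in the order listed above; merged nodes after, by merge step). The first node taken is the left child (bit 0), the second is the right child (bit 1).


Huffman tree construction:
Step 1: Merge C(2) + D(15) = 17
Step 2: Merge (C+D)(17) + H(28) = 45
Read each symbol's code off the tree from the root (left child = 0, right child = 1).

Codes:
  D: 01 (length 2)
  H: 1 (length 1)
  C: 00 (length 2)
Average code length: 62/45 = 1.3778 bits/symbol


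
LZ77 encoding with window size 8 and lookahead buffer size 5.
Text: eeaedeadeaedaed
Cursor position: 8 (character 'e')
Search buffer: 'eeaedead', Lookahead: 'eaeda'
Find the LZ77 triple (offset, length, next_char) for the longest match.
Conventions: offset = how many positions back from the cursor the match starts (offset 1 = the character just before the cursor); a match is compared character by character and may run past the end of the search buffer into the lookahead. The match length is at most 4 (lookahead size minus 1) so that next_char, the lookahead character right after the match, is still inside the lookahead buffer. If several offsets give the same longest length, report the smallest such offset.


Try each offset into the search buffer:
  offset=1 (pos 7, char 'd'): match length 0
  offset=2 (pos 6, char 'a'): match length 0
  offset=3 (pos 5, char 'e'): match length 2
  offset=4 (pos 4, char 'd'): match length 0
  offset=5 (pos 3, char 'e'): match length 1
  offset=6 (pos 2, char 'a'): match length 0
  offset=7 (pos 1, char 'e'): match length 4
  offset=8 (pos 0, char 'e'): match length 1
Longest match has length 4 at offset 7.
next_char = character at position 8 + 4 = 12 -> 'a'

Best match: offset=7, length=4 (matching 'eaed' starting at position 1)
LZ77 triple: (7, 4, 'a')


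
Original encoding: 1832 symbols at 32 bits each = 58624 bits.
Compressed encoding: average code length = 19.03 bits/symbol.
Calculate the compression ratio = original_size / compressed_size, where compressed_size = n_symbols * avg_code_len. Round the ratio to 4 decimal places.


original_size = n_symbols * orig_bits = 1832 * 32 = 58624 bits
compressed_size = n_symbols * avg_code_len = 1832 * 19.03 = 34862.96 bits
ratio = original_size / compressed_size = 58624 / 34862.96 = 1.6816

Compression ratio = 1.6816


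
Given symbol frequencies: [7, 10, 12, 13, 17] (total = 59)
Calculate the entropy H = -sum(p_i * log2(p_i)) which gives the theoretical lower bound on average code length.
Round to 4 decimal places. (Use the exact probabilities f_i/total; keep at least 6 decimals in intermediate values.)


Per-symbol terms -p_i * log2(p_i) with p_i = f_i/59:
  p = 7/59 = 0.118644: log2(p) = -3.075288, -p*log2(p) = 0.364865
  p = 10/59 = 0.169492: log2(p) = -2.560715, -p*log2(p) = 0.434019
  p = 12/59 = 0.203390: log2(p) = -2.297681, -p*log2(p) = 0.467325
  p = 13/59 = 0.220339: log2(p) = -2.182203, -p*log2(p) = 0.480824
  p = 17/59 = 0.288136: log2(p) = -1.795180, -p*log2(p) = 0.517255
H = 0.364865 + 0.434019 + 0.467325 + 0.480824 + 0.517255 = 2.264288

H = 2.2643 bits/symbol
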